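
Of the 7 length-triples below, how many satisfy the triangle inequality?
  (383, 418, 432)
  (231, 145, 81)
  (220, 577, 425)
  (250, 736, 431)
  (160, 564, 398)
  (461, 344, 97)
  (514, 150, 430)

3

(383,418,432): 383+418 > 432 → valid
(81,145,231): 81+145 ≤ 231 → not valid
(220,425,577): 220+425 > 577 → valid
(250,431,736): 250+431 ≤ 736 → not valid
(160,398,564): 160+398 ≤ 564 → not valid
(97,344,461): 97+344 ≤ 461 → not valid
(150,430,514): 150+430 > 514 → valid
3 of the 7 triples form a triangle.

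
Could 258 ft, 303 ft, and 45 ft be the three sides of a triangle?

No

The two shorter sides sum to 303, exactly equal to the longest side 303.
That gives only a degenerate (flat) triangle — the inequality must be strict.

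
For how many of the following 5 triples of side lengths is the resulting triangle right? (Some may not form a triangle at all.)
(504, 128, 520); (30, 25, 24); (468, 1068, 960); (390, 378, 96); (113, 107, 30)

3

(504,128,520): 128²+504² = 270400 = 520² → right
(30,25,24): 24²+25² = 1201 > 900 = 30² → acute
(468,1068,960): 468²+960² = 1140624 = 1068² → right
(390,378,96): 96²+378² = 152100 = 390² → right
(113,107,30): 30²+107² = 12349 < 12769 = 113² → obtuse
3 of the 5 are right.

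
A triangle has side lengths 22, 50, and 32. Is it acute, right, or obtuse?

obtuse

Compare the square of the longest side to the sum of squares of the other two: 22² + 32² = 1508 < 2500 = 50².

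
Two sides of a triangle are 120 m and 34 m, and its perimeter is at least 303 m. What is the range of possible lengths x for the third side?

149 ≤ x < 154

Triangle inequality alone gives 86 < x < 154.
The perimeter condition gives x ≥ 303 − 120 − 34 = 149.
Intersecting the two: 149 ≤ x < 154.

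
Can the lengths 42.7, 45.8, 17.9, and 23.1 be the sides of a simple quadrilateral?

Yes

A quadrilateral exists iff every side is shorter than the sum of the others — equivalently, the longest side is less than the sum of the rest.
Longest side 45.8 < 83.7 (sum of the remaining 3), so yes.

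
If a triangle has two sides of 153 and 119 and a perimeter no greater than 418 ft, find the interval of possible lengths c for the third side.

Triangle inequality alone gives 34 < c < 272.
The perimeter condition gives c ≤ 418 − 153 − 119 = 146.
Intersecting the two: 34 < c ≤ 146.

34 < c ≤ 146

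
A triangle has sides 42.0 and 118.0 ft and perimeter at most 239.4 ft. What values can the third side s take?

Triangle inequality alone gives 76.0 < s < 160.0.
The perimeter condition gives s ≤ 239.4 − 42.0 − 118.0 = 79.4.
Intersecting the two: 76.0 < s ≤ 79.4.

76.0 < s ≤ 79.4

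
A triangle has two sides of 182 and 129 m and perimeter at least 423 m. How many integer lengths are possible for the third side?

199

Triangle inequality: 53 < x < 311. Perimeter ≥ 423 gives x ≥ 423 − 182 − 129 = 112.
So 112 ≤ x < 311; integers 112 through 310: 199 values.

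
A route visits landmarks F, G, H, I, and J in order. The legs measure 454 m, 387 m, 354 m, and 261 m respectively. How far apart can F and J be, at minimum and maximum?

The maximum is all hops collinear in one direction: 454 + 387 + 354 + 261 = 1456.
The longest hop is 454; the others sum to 1002. Since 454 ≤ 1002, the path can fold back on itself completely, so the minimum distance is 0.

0 ≤ FJ ≤ 1456 m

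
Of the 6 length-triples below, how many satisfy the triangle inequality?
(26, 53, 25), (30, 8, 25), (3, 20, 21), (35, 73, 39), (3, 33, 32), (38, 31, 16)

5

(25,26,53): 25+26 ≤ 53 → not valid
(8,25,30): 8+25 > 30 → valid
(3,20,21): 3+20 > 21 → valid
(35,39,73): 35+39 > 73 → valid
(3,32,33): 3+32 > 33 → valid
(16,31,38): 16+31 > 38 → valid
5 of the 6 triples form a triangle.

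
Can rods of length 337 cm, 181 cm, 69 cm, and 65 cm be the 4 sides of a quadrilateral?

For a quadrilateral, each side must be shorter than the sum of the others.
Here the longest side is 337, but the remaining 3 sides sum to only 315.

No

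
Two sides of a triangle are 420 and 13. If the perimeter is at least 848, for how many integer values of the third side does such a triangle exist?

Triangle inequality: 407 < x < 433. Perimeter ≥ 848 gives x ≥ 848 − 420 − 13 = 415.
So 415 ≤ x < 433; integers 415 through 432: 18 values.

18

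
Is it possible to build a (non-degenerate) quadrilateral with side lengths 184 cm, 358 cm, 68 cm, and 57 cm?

For a quadrilateral, each side must be shorter than the sum of the others.
Here the longest side is 358, but the remaining 3 sides sum to only 309.

No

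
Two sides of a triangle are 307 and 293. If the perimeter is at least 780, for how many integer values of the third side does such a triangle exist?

Triangle inequality: 14 < x < 600. Perimeter ≥ 780 gives x ≥ 780 − 307 − 293 = 180.
So 180 ≤ x < 600; integers 180 through 599: 420 values.

420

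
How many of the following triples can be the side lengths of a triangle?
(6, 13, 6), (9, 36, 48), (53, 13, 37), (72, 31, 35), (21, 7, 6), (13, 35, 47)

1

(6,6,13): 6+6 ≤ 13 → not valid
(9,36,48): 9+36 ≤ 48 → not valid
(13,37,53): 13+37 ≤ 53 → not valid
(31,35,72): 31+35 ≤ 72 → not valid
(6,7,21): 6+7 ≤ 21 → not valid
(13,35,47): 13+35 > 47 → valid
1 of the 6 triples forms a triangle.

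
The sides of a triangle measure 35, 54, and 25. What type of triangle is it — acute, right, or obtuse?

obtuse

Compare the square of the longest side to the sum of squares of the other two: 25² + 35² = 1850 < 2916 = 54².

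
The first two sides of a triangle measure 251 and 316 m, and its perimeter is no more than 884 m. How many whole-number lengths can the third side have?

252

Triangle inequality: 65 < x < 567. Perimeter ≤ 884 gives x ≤ 884 − 251 − 316 = 317.
So 65 < x ≤ 317; integers 66 through 317: 252 values.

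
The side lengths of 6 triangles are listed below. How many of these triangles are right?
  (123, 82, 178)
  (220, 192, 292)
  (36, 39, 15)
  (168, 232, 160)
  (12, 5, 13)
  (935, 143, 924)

5

(123,82,178): 82²+123² = 21853 < 31684 = 178² → obtuse
(220,192,292): 192²+220² = 85264 = 292² → right
(36,39,15): 15²+36² = 1521 = 39² → right
(168,232,160): 160²+168² = 53824 = 232² → right
(12,5,13): 5²+12² = 169 = 13² → right
(935,143,924): 143²+924² = 874225 = 935² → right
5 of the 6 are right.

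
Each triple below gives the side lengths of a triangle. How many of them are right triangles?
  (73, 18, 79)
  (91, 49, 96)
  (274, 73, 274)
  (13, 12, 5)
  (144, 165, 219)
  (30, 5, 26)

2

(73,18,79): 18²+73² = 5653 < 6241 = 79² → obtuse
(91,49,96): 49²+91² = 10682 > 9216 = 96² → acute
(274,73,274): 73²+274² = 80405 > 75076 = 274² → acute
(13,12,5): 5²+12² = 169 = 13² → right
(144,165,219): 144²+165² = 47961 = 219² → right
(30,5,26): 5²+26² = 701 < 900 = 30² → obtuse
2 of the 6 are right.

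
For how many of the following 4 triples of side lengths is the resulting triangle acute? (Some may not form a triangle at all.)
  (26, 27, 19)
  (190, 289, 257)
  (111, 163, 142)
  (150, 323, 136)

(26,27,19): 19²+26² = 1037 > 729 = 27² → acute
(190,289,257): 190²+257² = 102149 > 83521 = 289² → acute
(111,163,142): 111²+142² = 32485 > 26569 = 163² → acute
(150,323,136): 136+150 ≤ 323, not a triangle
3 of the 4 are acute.

3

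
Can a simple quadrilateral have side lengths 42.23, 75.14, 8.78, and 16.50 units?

No

For a quadrilateral, each side must be shorter than the sum of the others.
Here the longest side is 75.14, but the remaining 3 sides sum to only 67.51.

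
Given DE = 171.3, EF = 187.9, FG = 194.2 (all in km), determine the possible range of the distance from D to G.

The maximum is all hops collinear in one direction: 171.3 + 187.9 + 194.2 = 553.4.
The longest hop is 194.2; the others sum to 359.2. Since 194.2 ≤ 359.2, the path can fold back on itself completely, so the minimum distance is 0.

0 ≤ DG ≤ 553.4 km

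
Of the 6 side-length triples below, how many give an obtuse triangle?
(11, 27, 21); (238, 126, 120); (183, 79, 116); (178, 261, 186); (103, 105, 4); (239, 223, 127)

(11,27,21): 11²+21² = 562 < 729 = 27² → obtuse
(238,126,120): 120²+126² = 30276 < 56644 = 238² → obtuse
(183,79,116): 79²+116² = 19697 < 33489 = 183² → obtuse
(178,261,186): 178²+186² = 66280 < 68121 = 261² → obtuse
(103,105,4): 4²+103² = 10625 < 11025 = 105² → obtuse
(239,223,127): 127²+223² = 65858 > 57121 = 239² → acute
5 of the 6 are obtuse.

5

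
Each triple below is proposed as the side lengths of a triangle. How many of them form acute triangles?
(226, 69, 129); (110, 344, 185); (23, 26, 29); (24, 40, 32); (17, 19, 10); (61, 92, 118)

(226,69,129): 69+129 ≤ 226, not a triangle
(110,344,185): 110+185 ≤ 344, not a triangle
(23,26,29): 23²+26² = 1205 > 841 = 29² → acute
(24,40,32): 24²+32² = 1600 = 40² → right
(17,19,10): 10²+17² = 389 > 361 = 19² → acute
(61,92,118): 61²+92² = 12185 < 13924 = 118² → obtuse
2 of the 6 are acute.

2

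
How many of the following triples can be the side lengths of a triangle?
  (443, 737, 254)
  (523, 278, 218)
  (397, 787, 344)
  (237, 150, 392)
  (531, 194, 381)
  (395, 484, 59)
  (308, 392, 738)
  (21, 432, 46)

(254,443,737): 254+443 ≤ 737 → not valid
(218,278,523): 218+278 ≤ 523 → not valid
(344,397,787): 344+397 ≤ 787 → not valid
(150,237,392): 150+237 ≤ 392 → not valid
(194,381,531): 194+381 > 531 → valid
(59,395,484): 59+395 ≤ 484 → not valid
(308,392,738): 308+392 ≤ 738 → not valid
(21,46,432): 21+46 ≤ 432 → not valid
1 of the 8 triples forms a triangle.

1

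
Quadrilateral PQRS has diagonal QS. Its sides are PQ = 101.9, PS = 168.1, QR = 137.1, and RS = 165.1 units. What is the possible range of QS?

From triangle PQS: |101.9 − 168.1| < QS < 101.9 + 168.1, i.e. 66.2 < QS < 270.0.
From triangle RQS: 28.0 < QS < 302.2.
Both must hold, so QS lies in the intersection.

66.2 < QS < 270.0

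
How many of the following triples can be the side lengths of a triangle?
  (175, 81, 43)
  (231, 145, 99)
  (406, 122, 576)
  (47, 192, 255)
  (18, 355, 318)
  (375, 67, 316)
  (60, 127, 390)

2

(43,81,175): 43+81 ≤ 175 → not valid
(99,145,231): 99+145 > 231 → valid
(122,406,576): 122+406 ≤ 576 → not valid
(47,192,255): 47+192 ≤ 255 → not valid
(18,318,355): 18+318 ≤ 355 → not valid
(67,316,375): 67+316 > 375 → valid
(60,127,390): 60+127 ≤ 390 → not valid
2 of the 7 triples form a triangle.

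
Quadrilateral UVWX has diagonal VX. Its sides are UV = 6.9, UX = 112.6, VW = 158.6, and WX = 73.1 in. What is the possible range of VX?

105.7 < VX < 119.5

From triangle UVX: |6.9 − 112.6| < VX < 6.9 + 112.6, i.e. 105.7 < VX < 119.5.
From triangle WVX: 85.5 < VX < 231.7.
Both must hold, so VX lies in the intersection.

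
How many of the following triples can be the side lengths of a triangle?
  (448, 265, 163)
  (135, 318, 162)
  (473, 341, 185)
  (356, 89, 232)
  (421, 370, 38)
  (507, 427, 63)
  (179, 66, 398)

1

(163,265,448): 163+265 ≤ 448 → not valid
(135,162,318): 135+162 ≤ 318 → not valid
(185,341,473): 185+341 > 473 → valid
(89,232,356): 89+232 ≤ 356 → not valid
(38,370,421): 38+370 ≤ 421 → not valid
(63,427,507): 63+427 ≤ 507 → not valid
(66,179,398): 66+179 ≤ 398 → not valid
1 of the 7 triples forms a triangle.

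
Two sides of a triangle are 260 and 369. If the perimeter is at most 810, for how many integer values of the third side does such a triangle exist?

72

Triangle inequality: 109 < x < 629. Perimeter ≤ 810 gives x ≤ 810 − 260 − 369 = 181.
So 109 < x ≤ 181; integers 110 through 181: 72 values.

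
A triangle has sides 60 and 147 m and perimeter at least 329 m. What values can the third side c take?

Triangle inequality alone gives 87 < c < 207.
The perimeter condition gives c ≥ 329 − 60 − 147 = 122.
Intersecting the two: 122 ≤ c < 207.

122 ≤ c < 207 m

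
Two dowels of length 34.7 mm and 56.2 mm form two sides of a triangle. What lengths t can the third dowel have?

By the triangle inequality, t must be less than 34.7 + 56.2 = 90.9 and greater than |34.7 − 56.2| = 21.5.

21.5 < t < 90.9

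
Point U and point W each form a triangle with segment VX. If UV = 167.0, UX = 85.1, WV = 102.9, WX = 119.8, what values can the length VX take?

From triangle UVX: |167.0 − 85.1| < VX < 167.0 + 85.1, i.e. 81.9 < VX < 252.1.
From triangle WVX: 16.9 < VX < 222.7.
Both must hold, so VX lies in the intersection.

81.9 < VX < 222.7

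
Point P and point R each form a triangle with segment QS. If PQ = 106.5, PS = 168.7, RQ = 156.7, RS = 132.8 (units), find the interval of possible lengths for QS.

62.2 < QS < 275.2

From triangle PQS: |106.5 − 168.7| < QS < 106.5 + 168.7, i.e. 62.2 < QS < 275.2.
From triangle RQS: 23.9 < QS < 289.5.
Both must hold, so QS lies in the intersection.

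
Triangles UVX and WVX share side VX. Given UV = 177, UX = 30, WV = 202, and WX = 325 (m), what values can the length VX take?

From triangle UVX: |177 − 30| < VX < 177 + 30, i.e. 147 < VX < 207.
From triangle WVX: 123 < VX < 527.
Both must hold, so VX lies in the intersection.

147 < VX < 207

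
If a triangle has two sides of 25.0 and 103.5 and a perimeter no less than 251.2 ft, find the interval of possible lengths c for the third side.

122.7 ≤ c < 128.5

Triangle inequality alone gives 78.5 < c < 128.5.
The perimeter condition gives c ≥ 251.2 − 25.0 − 103.5 = 122.7.
Intersecting the two: 122.7 ≤ c < 128.5.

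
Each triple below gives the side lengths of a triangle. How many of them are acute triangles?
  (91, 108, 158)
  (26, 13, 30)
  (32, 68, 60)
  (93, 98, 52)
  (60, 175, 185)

(91,108,158): 91²+108² = 19945 < 24964 = 158² → obtuse
(26,13,30): 13²+26² = 845 < 900 = 30² → obtuse
(32,68,60): 32²+60² = 4624 = 68² → right
(93,98,52): 52²+93² = 11353 > 9604 = 98² → acute
(60,175,185): 60²+175² = 34225 = 185² → right
1 of the 5 is acute.

1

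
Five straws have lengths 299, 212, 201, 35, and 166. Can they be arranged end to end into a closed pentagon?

A pentagon exists iff every side is shorter than the sum of the others — equivalently, the longest side is less than the sum of the rest.
Longest side 299 < 614 (sum of the remaining 4), so yes.

Yes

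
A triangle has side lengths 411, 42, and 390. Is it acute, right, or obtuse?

obtuse

Compare the square of the longest side to the sum of squares of the other two: 42² + 390² = 153864 < 168921 = 411².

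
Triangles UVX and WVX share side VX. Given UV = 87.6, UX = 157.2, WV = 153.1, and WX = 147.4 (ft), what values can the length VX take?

69.6 < VX < 244.8

From triangle UVX: |87.6 − 157.2| < VX < 87.6 + 157.2, i.e. 69.6 < VX < 244.8.
From triangle WVX: 5.7 < VX < 300.5.
Both must hold, so VX lies in the intersection.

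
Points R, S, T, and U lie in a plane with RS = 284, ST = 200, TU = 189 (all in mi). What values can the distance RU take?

The maximum is all hops collinear in one direction: 284 + 200 + 189 = 673.
The longest hop is 284; the others sum to 389. Since 284 ≤ 389, the path can fold back on itself completely, so the minimum distance is 0.

0 ≤ RU ≤ 673 mi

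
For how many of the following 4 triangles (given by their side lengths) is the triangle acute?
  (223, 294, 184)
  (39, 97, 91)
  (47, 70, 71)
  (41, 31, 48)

(223,294,184): 184²+223² = 83585 < 86436 = 294² → obtuse
(39,97,91): 39²+91² = 9802 > 9409 = 97² → acute
(47,70,71): 47²+70² = 7109 > 5041 = 71² → acute
(41,31,48): 31²+41² = 2642 > 2304 = 48² → acute
3 of the 4 are acute.

3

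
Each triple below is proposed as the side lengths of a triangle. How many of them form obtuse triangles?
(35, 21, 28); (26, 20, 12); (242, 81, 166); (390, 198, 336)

(35,21,28): 21²+28² = 1225 = 35² → right
(26,20,12): 12²+20² = 544 < 676 = 26² → obtuse
(242,81,166): 81²+166² = 34117 < 58564 = 242² → obtuse
(390,198,336): 198²+336² = 152100 = 390² → right
2 of the 4 are obtuse.

2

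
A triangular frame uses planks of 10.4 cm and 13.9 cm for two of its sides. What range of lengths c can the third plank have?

3.5 < c < 24.3 (cm)

By the triangle inequality, c must be less than 10.4 + 13.9 = 24.3 and greater than |10.4 − 13.9| = 3.5.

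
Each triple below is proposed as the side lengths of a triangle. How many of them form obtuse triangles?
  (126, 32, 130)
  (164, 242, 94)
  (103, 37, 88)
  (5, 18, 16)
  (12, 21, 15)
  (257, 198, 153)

5

(126,32,130): 32²+126² = 16900 = 130² → right
(164,242,94): 94²+164² = 35732 < 58564 = 242² → obtuse
(103,37,88): 37²+88² = 9113 < 10609 = 103² → obtuse
(5,18,16): 5²+16² = 281 < 324 = 18² → obtuse
(12,21,15): 12²+15² = 369 < 441 = 21² → obtuse
(257,198,153): 153²+198² = 62613 < 66049 = 257² → obtuse
5 of the 6 are obtuse.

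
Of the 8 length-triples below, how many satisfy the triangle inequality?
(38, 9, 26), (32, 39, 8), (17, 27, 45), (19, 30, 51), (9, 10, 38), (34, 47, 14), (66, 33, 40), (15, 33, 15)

(9,26,38): 9+26 ≤ 38 → not valid
(8,32,39): 8+32 > 39 → valid
(17,27,45): 17+27 ≤ 45 → not valid
(19,30,51): 19+30 ≤ 51 → not valid
(9,10,38): 9+10 ≤ 38 → not valid
(14,34,47): 14+34 > 47 → valid
(33,40,66): 33+40 > 66 → valid
(15,15,33): 15+15 ≤ 33 → not valid
3 of the 8 triples form a triangle.

3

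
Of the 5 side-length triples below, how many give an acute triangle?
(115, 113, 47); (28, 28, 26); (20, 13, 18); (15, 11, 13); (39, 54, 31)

(115,113,47): 47²+113² = 14978 > 13225 = 115² → acute
(28,28,26): 26²+28² = 1460 > 784 = 28² → acute
(20,13,18): 13²+18² = 493 > 400 = 20² → acute
(15,11,13): 11²+13² = 290 > 225 = 15² → acute
(39,54,31): 31²+39² = 2482 < 2916 = 54² → obtuse
4 of the 5 are acute.

4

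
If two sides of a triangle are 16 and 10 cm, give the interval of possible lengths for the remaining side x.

By the triangle inequality, x must be less than 16 + 10 = 26 and greater than |16 − 10| = 6.

6 < x < 26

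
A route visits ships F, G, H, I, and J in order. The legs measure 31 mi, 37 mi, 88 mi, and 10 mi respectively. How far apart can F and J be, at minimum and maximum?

10 ≤ FJ ≤ 166 mi

The maximum is all hops collinear in one direction: 31 + 37 + 88 + 10 = 166.
The longest hop is 88; the others sum to 78. Folding the others back against it leaves at least 88 − 78 = 10.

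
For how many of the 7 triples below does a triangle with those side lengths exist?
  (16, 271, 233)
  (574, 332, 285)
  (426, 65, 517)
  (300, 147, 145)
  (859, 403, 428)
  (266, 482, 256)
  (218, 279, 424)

3

(16,233,271): 16+233 ≤ 271 → not valid
(285,332,574): 285+332 > 574 → valid
(65,426,517): 65+426 ≤ 517 → not valid
(145,147,300): 145+147 ≤ 300 → not valid
(403,428,859): 403+428 ≤ 859 → not valid
(256,266,482): 256+266 > 482 → valid
(218,279,424): 218+279 > 424 → valid
3 of the 7 triples form a triangle.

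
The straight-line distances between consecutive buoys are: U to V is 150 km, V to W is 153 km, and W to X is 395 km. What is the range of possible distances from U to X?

92 ≤ UX ≤ 698 km

The maximum is all hops collinear in one direction: 150 + 153 + 395 = 698.
The longest hop is 395; the others sum to 303. Folding the others back against it leaves at least 395 − 303 = 92.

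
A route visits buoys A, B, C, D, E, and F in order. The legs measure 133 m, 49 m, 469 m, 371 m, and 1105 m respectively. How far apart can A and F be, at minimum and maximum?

83 ≤ AF ≤ 2127 m

The maximum is all hops collinear in one direction: 133 + 49 + 469 + 371 + 1105 = 2127.
The longest hop is 1105; the others sum to 1022. Folding the others back against it leaves at least 1105 − 1022 = 83.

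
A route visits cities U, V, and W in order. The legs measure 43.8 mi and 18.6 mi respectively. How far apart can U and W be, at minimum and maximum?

25.2 ≤ UW ≤ 62.4 mi

By the triangle inequality, |43.8 − 18.6| ≤ UW ≤ 43.8 + 18.6.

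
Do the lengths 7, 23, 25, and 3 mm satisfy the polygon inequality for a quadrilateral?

A quadrilateral exists iff every side is shorter than the sum of the others — equivalently, the longest side is less than the sum of the rest.
Longest side 25 < 33 (sum of the remaining 3), so yes.

Yes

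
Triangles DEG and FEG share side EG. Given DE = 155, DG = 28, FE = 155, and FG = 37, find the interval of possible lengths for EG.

From triangle DEG: |155 − 28| < EG < 155 + 28, i.e. 127 < EG < 183.
From triangle FEG: 118 < EG < 192.
Both must hold, so EG lies in the intersection.

127 < EG < 183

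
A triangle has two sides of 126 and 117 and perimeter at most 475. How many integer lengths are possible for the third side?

223

Triangle inequality: 9 < x < 243. Perimeter ≤ 475 gives x ≤ 475 − 126 − 117 = 232.
So 9 < x ≤ 232; integers 10 through 232: 223 values.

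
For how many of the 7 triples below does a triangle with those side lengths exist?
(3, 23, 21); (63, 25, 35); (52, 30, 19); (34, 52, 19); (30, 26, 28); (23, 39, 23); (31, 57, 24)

4

(3,21,23): 3+21 > 23 → valid
(25,35,63): 25+35 ≤ 63 → not valid
(19,30,52): 19+30 ≤ 52 → not valid
(19,34,52): 19+34 > 52 → valid
(26,28,30): 26+28 > 30 → valid
(23,23,39): 23+23 > 39 → valid
(24,31,57): 24+31 ≤ 57 → not valid
4 of the 7 triples form a triangle.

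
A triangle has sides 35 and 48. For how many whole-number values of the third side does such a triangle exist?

The third side lies in the open interval (13, 83).
Integers from 14 to 82 inclusive: 82 − 14 + 1 = 69.

69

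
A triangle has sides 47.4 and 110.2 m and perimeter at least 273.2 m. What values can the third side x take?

115.6 ≤ x < 157.6

Triangle inequality alone gives 62.8 < x < 157.6.
The perimeter condition gives x ≥ 273.2 − 47.4 − 110.2 = 115.6.
Intersecting the two: 115.6 ≤ x < 157.6.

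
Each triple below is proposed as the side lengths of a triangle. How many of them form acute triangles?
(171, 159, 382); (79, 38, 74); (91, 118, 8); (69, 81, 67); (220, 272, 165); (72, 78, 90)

4

(171,159,382): 159+171 ≤ 382, not a triangle
(79,38,74): 38²+74² = 6920 > 6241 = 79² → acute
(91,118,8): 8+91 ≤ 118, not a triangle
(69,81,67): 67²+69² = 9250 > 6561 = 81² → acute
(220,272,165): 165²+220² = 75625 > 73984 = 272² → acute
(72,78,90): 72²+78² = 11268 > 8100 = 90² → acute
4 of the 6 are acute.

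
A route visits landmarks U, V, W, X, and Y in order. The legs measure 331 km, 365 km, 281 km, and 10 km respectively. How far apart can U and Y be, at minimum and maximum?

0 ≤ UY ≤ 987 km

The maximum is all hops collinear in one direction: 331 + 365 + 281 + 10 = 987.
The longest hop is 365; the others sum to 622. Since 365 ≤ 622, the path can fold back on itself completely, so the minimum distance is 0.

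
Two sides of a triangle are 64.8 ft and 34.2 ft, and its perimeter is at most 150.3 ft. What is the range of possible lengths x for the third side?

30.6 < x ≤ 51.3

Triangle inequality alone gives 30.6 < x < 99.0.
The perimeter condition gives x ≤ 150.3 − 64.8 − 34.2 = 51.3.
Intersecting the two: 30.6 < x ≤ 51.3.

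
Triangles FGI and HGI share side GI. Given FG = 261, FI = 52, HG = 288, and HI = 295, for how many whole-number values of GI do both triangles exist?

From triangle FGI: 209 < GI < 313.
From triangle HGI: 7 < GI < 583.
Intersection: 209 < GI < 313, so integers 210 through 312: 103 values.

103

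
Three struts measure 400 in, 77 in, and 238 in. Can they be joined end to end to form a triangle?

The longest side is 400, but the other two sum to only 315.
315 < 400, so the triangle inequality fails.

No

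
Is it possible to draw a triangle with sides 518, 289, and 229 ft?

No

The two shorter sides sum to 518, exactly equal to the longest side 518.
That gives only a degenerate (flat) triangle — the inequality must be strict.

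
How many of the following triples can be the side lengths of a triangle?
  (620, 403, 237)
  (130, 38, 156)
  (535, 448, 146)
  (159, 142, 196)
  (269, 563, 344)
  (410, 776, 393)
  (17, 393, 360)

(237,403,620): 237+403 > 620 → valid
(38,130,156): 38+130 > 156 → valid
(146,448,535): 146+448 > 535 → valid
(142,159,196): 142+159 > 196 → valid
(269,344,563): 269+344 > 563 → valid
(393,410,776): 393+410 > 776 → valid
(17,360,393): 17+360 ≤ 393 → not valid
6 of the 7 triples form a triangle.

6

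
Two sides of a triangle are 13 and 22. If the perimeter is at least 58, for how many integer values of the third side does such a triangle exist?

12

Triangle inequality: 9 < x < 35. Perimeter ≥ 58 gives x ≥ 58 − 13 − 22 = 23.
So 23 ≤ x < 35; integers 23 through 34: 12 values.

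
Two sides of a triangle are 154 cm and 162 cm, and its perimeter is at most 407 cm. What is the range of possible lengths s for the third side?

Triangle inequality alone gives 8 < s < 316.
The perimeter condition gives s ≤ 407 − 154 − 162 = 91.
Intersecting the two: 8 < s ≤ 91.

8 < s ≤ 91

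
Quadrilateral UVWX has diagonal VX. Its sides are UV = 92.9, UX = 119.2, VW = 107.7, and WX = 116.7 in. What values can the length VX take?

26.3 < VX < 212.1

From triangle UVX: |92.9 − 119.2| < VX < 92.9 + 119.2, i.e. 26.3 < VX < 212.1.
From triangle WVX: 9.0 < VX < 224.4.
Both must hold, so VX lies in the intersection.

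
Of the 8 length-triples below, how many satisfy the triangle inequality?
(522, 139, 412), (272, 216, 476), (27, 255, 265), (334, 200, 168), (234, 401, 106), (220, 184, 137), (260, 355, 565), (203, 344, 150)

7

(139,412,522): 139+412 > 522 → valid
(216,272,476): 216+272 > 476 → valid
(27,255,265): 27+255 > 265 → valid
(168,200,334): 168+200 > 334 → valid
(106,234,401): 106+234 ≤ 401 → not valid
(137,184,220): 137+184 > 220 → valid
(260,355,565): 260+355 > 565 → valid
(150,203,344): 150+203 > 344 → valid
7 of the 8 triples form a triangle.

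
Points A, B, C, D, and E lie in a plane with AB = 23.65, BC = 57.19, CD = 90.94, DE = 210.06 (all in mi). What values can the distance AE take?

The maximum is all hops collinear in one direction: 23.65 + 57.19 + 90.94 + 210.06 = 381.84.
The longest hop is 210.06; the others sum to 171.78. Folding the others back against it leaves at least 210.06 − 171.78 = 38.28.

38.28 ≤ AE ≤ 381.84 mi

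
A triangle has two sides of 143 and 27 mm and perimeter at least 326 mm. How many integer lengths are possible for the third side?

Triangle inequality: 116 < x < 170. Perimeter ≥ 326 gives x ≥ 326 − 143 − 27 = 156.
So 156 ≤ x < 170; integers 156 through 169: 14 values.

14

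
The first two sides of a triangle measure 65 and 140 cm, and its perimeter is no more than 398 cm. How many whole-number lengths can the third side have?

118

Triangle inequality: 75 < x < 205. Perimeter ≤ 398 gives x ≤ 398 − 65 − 140 = 193.
So 75 < x ≤ 193; integers 76 through 193: 118 values.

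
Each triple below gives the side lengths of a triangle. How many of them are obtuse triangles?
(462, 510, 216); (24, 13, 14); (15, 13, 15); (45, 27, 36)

1

(462,510,216): 216²+462² = 260100 = 510² → right
(24,13,14): 13²+14² = 365 < 576 = 24² → obtuse
(15,13,15): 13²+15² = 394 > 225 = 15² → acute
(45,27,36): 27²+36² = 2025 = 45² → right
1 of the 4 is obtuse.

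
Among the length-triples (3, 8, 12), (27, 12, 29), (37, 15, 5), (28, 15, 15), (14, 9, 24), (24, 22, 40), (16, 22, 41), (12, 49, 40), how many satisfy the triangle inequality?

4

(3,8,12): 3+8 ≤ 12 → not valid
(12,27,29): 12+27 > 29 → valid
(5,15,37): 5+15 ≤ 37 → not valid
(15,15,28): 15+15 > 28 → valid
(9,14,24): 9+14 ≤ 24 → not valid
(22,24,40): 22+24 > 40 → valid
(16,22,41): 16+22 ≤ 41 → not valid
(12,40,49): 12+40 > 49 → valid
4 of the 8 triples form a triangle.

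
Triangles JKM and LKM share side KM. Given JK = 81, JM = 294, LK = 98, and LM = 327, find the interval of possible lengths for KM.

229 < KM < 375

From triangle JKM: |81 − 294| < KM < 81 + 294, i.e. 213 < KM < 375.
From triangle LKM: 229 < KM < 425.
Both must hold, so KM lies in the intersection.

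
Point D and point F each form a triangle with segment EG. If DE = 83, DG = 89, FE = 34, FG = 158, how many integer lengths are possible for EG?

47

From triangle DEG: 6 < EG < 172.
From triangle FEG: 124 < EG < 192.
Intersection: 124 < EG < 172, so integers 125 through 171: 47 values.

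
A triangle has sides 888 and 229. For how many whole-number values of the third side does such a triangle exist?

The third side lies in the open interval (659, 1117).
Integers from 660 to 1116 inclusive: 1116 − 660 + 1 = 457.

457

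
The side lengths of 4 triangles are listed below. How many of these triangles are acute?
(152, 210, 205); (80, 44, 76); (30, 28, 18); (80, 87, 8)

(152,210,205): 152²+205² = 65129 > 44100 = 210² → acute
(80,44,76): 44²+76² = 7712 > 6400 = 80² → acute
(30,28,18): 18²+28² = 1108 > 900 = 30² → acute
(80,87,8): 8²+80² = 6464 < 7569 = 87² → obtuse
3 of the 4 are acute.

3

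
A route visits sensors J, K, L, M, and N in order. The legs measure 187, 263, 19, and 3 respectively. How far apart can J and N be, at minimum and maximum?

54 ≤ JN ≤ 472

The maximum is all hops collinear in one direction: 187 + 263 + 19 + 3 = 472.
The longest hop is 263; the others sum to 209. Folding the others back against it leaves at least 263 − 209 = 54.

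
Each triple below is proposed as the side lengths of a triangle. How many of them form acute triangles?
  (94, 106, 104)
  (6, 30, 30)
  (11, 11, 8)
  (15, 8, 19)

(94,106,104): 94²+104² = 19652 > 11236 = 106² → acute
(6,30,30): 6²+30² = 936 > 900 = 30² → acute
(11,11,8): 8²+11² = 185 > 121 = 11² → acute
(15,8,19): 8²+15² = 289 < 361 = 19² → obtuse
3 of the 4 are acute.

3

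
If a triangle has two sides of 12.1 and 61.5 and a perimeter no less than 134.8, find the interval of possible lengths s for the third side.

Triangle inequality alone gives 49.4 < s < 73.6.
The perimeter condition gives s ≥ 134.8 − 12.1 − 61.5 = 61.2.
Intersecting the two: 61.2 ≤ s < 73.6.

61.2 ≤ s < 73.6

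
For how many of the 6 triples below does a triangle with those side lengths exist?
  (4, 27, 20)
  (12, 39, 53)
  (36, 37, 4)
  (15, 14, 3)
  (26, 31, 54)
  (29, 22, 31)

4

(4,20,27): 4+20 ≤ 27 → not valid
(12,39,53): 12+39 ≤ 53 → not valid
(4,36,37): 4+36 > 37 → valid
(3,14,15): 3+14 > 15 → valid
(26,31,54): 26+31 > 54 → valid
(22,29,31): 22+29 > 31 → valid
4 of the 6 triples form a triangle.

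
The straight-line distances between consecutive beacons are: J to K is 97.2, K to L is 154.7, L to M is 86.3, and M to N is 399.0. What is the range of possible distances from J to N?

60.8 ≤ JN ≤ 737.2

The maximum is all hops collinear in one direction: 97.2 + 154.7 + 86.3 + 399.0 = 737.2.
The longest hop is 399.0; the others sum to 338.2. Folding the others back against it leaves at least 399.0 − 338.2 = 60.8.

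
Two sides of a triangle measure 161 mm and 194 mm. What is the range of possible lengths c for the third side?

By the triangle inequality, c must be less than 161 + 194 = 355 and greater than |161 − 194| = 33.

33 < c < 355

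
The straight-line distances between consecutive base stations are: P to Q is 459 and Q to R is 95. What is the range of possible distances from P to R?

364 ≤ PR ≤ 554

By the triangle inequality, |459 − 95| ≤ PR ≤ 459 + 95.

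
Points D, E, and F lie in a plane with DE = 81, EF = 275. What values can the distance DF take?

By the triangle inequality, |81 − 275| ≤ DF ≤ 81 + 275.

194 ≤ DF ≤ 356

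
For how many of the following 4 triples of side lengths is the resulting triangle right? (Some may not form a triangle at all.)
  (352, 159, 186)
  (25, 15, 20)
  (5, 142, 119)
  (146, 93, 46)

(352,159,186): 159+186 ≤ 352, not a triangle
(25,15,20): 15²+20² = 625 = 25² → right
(5,142,119): 5+119 ≤ 142, not a triangle
(146,93,46): 46+93 ≤ 146, not a triangle
1 of the 4 is right.

1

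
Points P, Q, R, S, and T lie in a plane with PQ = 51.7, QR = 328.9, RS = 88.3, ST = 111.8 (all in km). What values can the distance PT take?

The maximum is all hops collinear in one direction: 51.7 + 328.9 + 88.3 + 111.8 = 580.7.
The longest hop is 328.9; the others sum to 251.8. Folding the others back against it leaves at least 328.9 − 251.8 = 77.1.

77.1 ≤ PT ≤ 580.7 km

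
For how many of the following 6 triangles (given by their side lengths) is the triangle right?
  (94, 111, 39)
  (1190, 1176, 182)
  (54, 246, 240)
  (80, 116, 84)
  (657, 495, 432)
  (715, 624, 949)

(94,111,39): 39²+94² = 10357 < 12321 = 111² → obtuse
(1190,1176,182): 182²+1176² = 1416100 = 1190² → right
(54,246,240): 54²+240² = 60516 = 246² → right
(80,116,84): 80²+84² = 13456 = 116² → right
(657,495,432): 432²+495² = 431649 = 657² → right
(715,624,949): 624²+715² = 900601 = 949² → right
5 of the 6 are right.

5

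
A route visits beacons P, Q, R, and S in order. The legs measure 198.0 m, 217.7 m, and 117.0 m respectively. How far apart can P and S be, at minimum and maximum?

The maximum is all hops collinear in one direction: 198.0 + 217.7 + 117.0 = 532.7.
The longest hop is 217.7; the others sum to 315.0. Since 217.7 ≤ 315.0, the path can fold back on itself completely, so the minimum distance is 0.

0 ≤ PS ≤ 532.7 m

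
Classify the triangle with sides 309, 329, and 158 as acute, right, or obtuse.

acute

Compare the square of the longest side to the sum of squares of the other two: 158² + 309² = 120445 > 108241 = 329².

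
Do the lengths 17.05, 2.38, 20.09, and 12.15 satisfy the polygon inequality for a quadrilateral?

A quadrilateral exists iff every side is shorter than the sum of the others — equivalently, the longest side is less than the sum of the rest.
Longest side 20.09 < 31.58 (sum of the remaining 3), so yes.

Yes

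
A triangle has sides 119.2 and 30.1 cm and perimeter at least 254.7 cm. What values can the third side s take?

Triangle inequality alone gives 89.1 < s < 149.3.
The perimeter condition gives s ≥ 254.7 − 119.2 − 30.1 = 105.4.
Intersecting the two: 105.4 ≤ s < 149.3.

105.4 ≤ s < 149.3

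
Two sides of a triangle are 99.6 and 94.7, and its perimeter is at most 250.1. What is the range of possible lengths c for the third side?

4.9 < c ≤ 55.8

Triangle inequality alone gives 4.9 < c < 194.3.
The perimeter condition gives c ≤ 250.1 − 99.6 − 94.7 = 55.8.
Intersecting the two: 4.9 < c ≤ 55.8.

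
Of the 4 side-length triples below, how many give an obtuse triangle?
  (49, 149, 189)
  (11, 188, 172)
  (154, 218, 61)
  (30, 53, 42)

(49,149,189): 49²+149² = 24602 < 35721 = 189² → obtuse
(11,188,172): 11+172 ≤ 188, not a triangle
(154,218,61): 61+154 ≤ 218, not a triangle
(30,53,42): 30²+42² = 2664 < 2809 = 53² → obtuse
2 of the 4 are obtuse.

2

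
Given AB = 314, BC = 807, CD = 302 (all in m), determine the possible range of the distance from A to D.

191 ≤ AD ≤ 1423 m

The maximum is all hops collinear in one direction: 314 + 807 + 302 = 1423.
The longest hop is 807; the others sum to 616. Folding the others back against it leaves at least 807 − 616 = 191.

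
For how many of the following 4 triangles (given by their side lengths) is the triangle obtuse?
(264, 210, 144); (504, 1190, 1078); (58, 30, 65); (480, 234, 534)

1

(264,210,144): 144²+210² = 64836 < 69696 = 264² → obtuse
(504,1190,1078): 504²+1078² = 1416100 = 1190² → right
(58,30,65): 30²+58² = 4264 > 4225 = 65² → acute
(480,234,534): 234²+480² = 285156 = 534² → right
1 of the 4 is obtuse.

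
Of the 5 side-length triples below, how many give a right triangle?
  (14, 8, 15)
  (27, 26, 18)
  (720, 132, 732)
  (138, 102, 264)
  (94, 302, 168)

(14,8,15): 8²+14² = 260 > 225 = 15² → acute
(27,26,18): 18²+26² = 1000 > 729 = 27² → acute
(720,132,732): 132²+720² = 535824 = 732² → right
(138,102,264): 102+138 ≤ 264, not a triangle
(94,302,168): 94+168 ≤ 302, not a triangle
1 of the 5 is right.

1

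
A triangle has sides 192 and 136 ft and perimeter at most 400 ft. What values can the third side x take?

56 < x ≤ 72 ft

Triangle inequality alone gives 56 < x < 328.
The perimeter condition gives x ≤ 400 − 192 − 136 = 72.
Intersecting the two: 56 < x ≤ 72.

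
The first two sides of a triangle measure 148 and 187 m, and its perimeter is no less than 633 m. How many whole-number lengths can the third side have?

Triangle inequality: 39 < x < 335. Perimeter ≥ 633 gives x ≥ 633 − 148 − 187 = 298.
So 298 ≤ x < 335; integers 298 through 334: 37 values.

37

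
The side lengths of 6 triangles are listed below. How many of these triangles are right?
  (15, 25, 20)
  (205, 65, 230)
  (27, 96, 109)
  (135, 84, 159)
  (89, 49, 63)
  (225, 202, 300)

(15,25,20): 15²+20² = 625 = 25² → right
(205,65,230): 65²+205² = 46250 < 52900 = 230² → obtuse
(27,96,109): 27²+96² = 9945 < 11881 = 109² → obtuse
(135,84,159): 84²+135² = 25281 = 159² → right
(89,49,63): 49²+63² = 6370 < 7921 = 89² → obtuse
(225,202,300): 202²+225² = 91429 > 90000 = 300² → acute
2 of the 6 are right.

2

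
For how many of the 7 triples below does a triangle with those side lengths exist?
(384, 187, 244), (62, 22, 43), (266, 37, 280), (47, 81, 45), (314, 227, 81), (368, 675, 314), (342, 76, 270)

6

(187,244,384): 187+244 > 384 → valid
(22,43,62): 22+43 > 62 → valid
(37,266,280): 37+266 > 280 → valid
(45,47,81): 45+47 > 81 → valid
(81,227,314): 81+227 ≤ 314 → not valid
(314,368,675): 314+368 > 675 → valid
(76,270,342): 76+270 > 342 → valid
6 of the 7 triples form a triangle.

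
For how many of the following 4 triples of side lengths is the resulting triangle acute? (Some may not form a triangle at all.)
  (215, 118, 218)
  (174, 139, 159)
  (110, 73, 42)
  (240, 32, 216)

(215,118,218): 118²+215² = 60149 > 47524 = 218² → acute
(174,139,159): 139²+159² = 44602 > 30276 = 174² → acute
(110,73,42): 42²+73² = 7093 < 12100 = 110² → obtuse
(240,32,216): 32²+216² = 47680 < 57600 = 240² → obtuse
2 of the 4 are acute.

2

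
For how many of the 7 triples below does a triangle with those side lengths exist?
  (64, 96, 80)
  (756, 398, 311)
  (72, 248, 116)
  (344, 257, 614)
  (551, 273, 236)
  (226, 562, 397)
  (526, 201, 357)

3

(64,80,96): 64+80 > 96 → valid
(311,398,756): 311+398 ≤ 756 → not valid
(72,116,248): 72+116 ≤ 248 → not valid
(257,344,614): 257+344 ≤ 614 → not valid
(236,273,551): 236+273 ≤ 551 → not valid
(226,397,562): 226+397 > 562 → valid
(201,357,526): 201+357 > 526 → valid
3 of the 7 triples form a triangle.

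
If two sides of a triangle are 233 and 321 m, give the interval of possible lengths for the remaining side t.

88 < t < 554 (m)

By the triangle inequality, t must be less than 233 + 321 = 554 and greater than |233 − 321| = 88.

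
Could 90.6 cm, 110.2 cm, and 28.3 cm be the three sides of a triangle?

Yes

The longest side is 110.2, and the other two sum to 118.9.
Since 118.9 > 110.2, the triangle inequality holds.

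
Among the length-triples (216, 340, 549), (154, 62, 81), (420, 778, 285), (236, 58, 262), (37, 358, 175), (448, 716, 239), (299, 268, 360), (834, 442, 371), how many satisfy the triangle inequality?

3

(216,340,549): 216+340 > 549 → valid
(62,81,154): 62+81 ≤ 154 → not valid
(285,420,778): 285+420 ≤ 778 → not valid
(58,236,262): 58+236 > 262 → valid
(37,175,358): 37+175 ≤ 358 → not valid
(239,448,716): 239+448 ≤ 716 → not valid
(268,299,360): 268+299 > 360 → valid
(371,442,834): 371+442 ≤ 834 → not valid
3 of the 8 triples form a triangle.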